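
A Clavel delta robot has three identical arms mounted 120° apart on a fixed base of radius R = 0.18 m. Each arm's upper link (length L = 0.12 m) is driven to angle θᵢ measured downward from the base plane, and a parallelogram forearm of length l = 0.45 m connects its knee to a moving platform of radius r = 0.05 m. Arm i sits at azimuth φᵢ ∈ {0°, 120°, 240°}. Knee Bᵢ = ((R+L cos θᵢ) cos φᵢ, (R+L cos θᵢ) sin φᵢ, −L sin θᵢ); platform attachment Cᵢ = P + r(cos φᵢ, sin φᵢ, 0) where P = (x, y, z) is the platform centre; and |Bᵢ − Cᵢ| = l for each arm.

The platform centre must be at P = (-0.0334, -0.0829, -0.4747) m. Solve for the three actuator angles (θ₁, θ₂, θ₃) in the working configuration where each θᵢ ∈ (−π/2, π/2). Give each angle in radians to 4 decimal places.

θ₁ = 0.9597, θ₂ = 1.0472, θ₃ = 0.4363

φ1=0.0° → target in arm frame (-0.0334, -0.0829)
  e−x'=0.1634;  (l²−L²−(e−x')²−y'²−z²)/2L = -0.2951
  θ1 = atan2(B,A) + arccos(C/0.5020) = 0.9597
arm 2 (φ=120.0°): x'=-0.0551, y'=0.0704
  A=0.1851, B=-0.4747, C=(l²−L²−A²−y'²−z²)/(2L)=-0.3186
  γ=atan2(-0.4747,0.1851)=-1.1990;  ψ=arccos(-0.6252)=2.2462;  θ2=γ+ψ≈1.0472
φ3=240.0° → target in arm frame (0.0885, 0.0125)
  A=0.0415, B=-0.4747, C=(l²−L²−A²−y'²−z²)/(2L)=-0.1630
  √(A²+B²)=0.4765;  θ3 = -1.4836+1.9199 ≈ 0.4363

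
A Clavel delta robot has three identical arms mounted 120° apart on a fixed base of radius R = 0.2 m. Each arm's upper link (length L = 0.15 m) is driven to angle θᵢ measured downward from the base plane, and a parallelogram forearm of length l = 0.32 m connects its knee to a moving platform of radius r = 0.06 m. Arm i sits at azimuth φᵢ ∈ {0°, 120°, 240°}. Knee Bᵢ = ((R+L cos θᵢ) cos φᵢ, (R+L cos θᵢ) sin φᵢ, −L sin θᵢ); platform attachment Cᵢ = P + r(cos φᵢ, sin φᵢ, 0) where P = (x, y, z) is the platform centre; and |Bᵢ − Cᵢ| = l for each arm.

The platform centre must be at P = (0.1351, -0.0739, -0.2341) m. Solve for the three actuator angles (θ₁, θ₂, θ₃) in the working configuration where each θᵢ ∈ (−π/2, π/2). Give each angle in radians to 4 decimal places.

arm 1 (φ=0.0°): x'=0.1351, y'=-0.0739
  A=0.0049, B=-0.2341, C=(l²−L²−A²−y'²−z²)/(2L)=0.0654
  √(A²+B²)=0.2342;  θ1 = -1.5499+1.2878 ≈ -0.2620
arm 2 (φ=120.0°): x'=-0.1315, y'=-0.0801
  A cos θ + B sin θ = C:  0.2715·cos θ + -0.2341·sin θ = -0.1835
  √(A²+B²)=0.3585;  θ2 = -0.7115+2.1081 ≈ 1.3966
arm 3 (φ=240.0°): x'=-0.0036, y'=0.1540
  e−x'=0.1436;  (l²−L²−(e−x')²−y'²−z²)/2L = -0.0640
  θ3 = atan2(B,A) + arccos(C/0.2746) = 0.7854

θ₁ = -0.2620, θ₂ = 1.3966, θ₃ = 0.7854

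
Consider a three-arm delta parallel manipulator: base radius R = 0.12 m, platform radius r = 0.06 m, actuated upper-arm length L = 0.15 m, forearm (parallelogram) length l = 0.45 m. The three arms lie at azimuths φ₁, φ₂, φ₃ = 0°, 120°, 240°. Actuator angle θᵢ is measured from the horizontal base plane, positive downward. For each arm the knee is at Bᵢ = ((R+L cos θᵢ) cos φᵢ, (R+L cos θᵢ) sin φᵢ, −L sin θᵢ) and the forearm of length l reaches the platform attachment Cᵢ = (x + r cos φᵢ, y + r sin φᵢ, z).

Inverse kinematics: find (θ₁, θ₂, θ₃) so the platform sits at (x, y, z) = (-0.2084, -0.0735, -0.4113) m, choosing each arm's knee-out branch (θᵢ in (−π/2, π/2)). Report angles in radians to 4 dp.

rotate P by −φ1: (-0.2084, -0.0735, -0.4113)
  e−x'=0.2684;  (l²−L²−(e−x')²−y'²−z²)/2L = -0.2220
  γ=atan2(-0.4113,0.2684)=-0.9926;  ψ=arccos(-0.4521)=2.0399;  θ1=γ+ψ≈1.0473
rotate P by −φ2: (0.0405, 0.2172, -0.4113)
  A=0.0195, B=-0.4113, C=(l²−L²−A²−y'²−z²)/(2L)=-0.1224
  θ2 = atan2(B,A) + arccos(C/0.4118) = 0.3492
rotate P by −φ3: (0.1679, -0.1437, -0.4113)
  A cos θ + B sin θ = C:  -0.1079·cos θ + -0.4113·sin θ = -0.0715
  θ3 = atan2(B,A) + arccos(C/0.4252) = -0.0874

θ₁ = 1.0473, θ₂ = 0.3492, θ₃ = -0.0874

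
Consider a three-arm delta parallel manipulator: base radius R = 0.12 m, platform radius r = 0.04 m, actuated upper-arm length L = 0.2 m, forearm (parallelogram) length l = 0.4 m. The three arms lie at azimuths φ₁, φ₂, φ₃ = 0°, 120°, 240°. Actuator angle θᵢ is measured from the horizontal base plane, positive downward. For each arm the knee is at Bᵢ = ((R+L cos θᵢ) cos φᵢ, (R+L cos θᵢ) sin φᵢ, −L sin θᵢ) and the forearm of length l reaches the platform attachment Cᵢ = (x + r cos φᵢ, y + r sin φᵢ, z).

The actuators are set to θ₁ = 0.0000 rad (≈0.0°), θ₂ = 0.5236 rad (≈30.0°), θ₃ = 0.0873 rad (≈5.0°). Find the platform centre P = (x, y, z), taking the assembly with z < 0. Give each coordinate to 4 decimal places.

arm 1 at φ=0.0°: ρ1 = 0.2800;  centre 1 = (0.2800, 0.0000, 0.0000)
φ2=120.0°: virtual centre (-0.1266, 0.2193, -0.1000), radius l
arm 3 at φ=240.0°: ρ3 = 0.2792;  centre 3 = (-0.1396, -0.2418, -0.0174)
|centre ₂|²−|centre ₁|² = -0.0043;  |centre ₃|²−|centre ₁|² = -0.0001
[-0.8132 0.4386 -0.2000]·P = -0.0043;  [-0.8392 -0.4837 -0.0349]·P = -0.0001
det = 0.7614;  x = 0.0028+-0.1471z,  y = -0.0046+0.1832z
quadratic in z: (1.0552)z²+(0.0799)z+(-0.0831)=0, √Δ=0.5977 → z ∈ {-0.3211, 0.2454}; z = -0.3211 (taking z<0)
x = 0.0500, y = -0.0634

(0.0500, -0.0634, -0.3211)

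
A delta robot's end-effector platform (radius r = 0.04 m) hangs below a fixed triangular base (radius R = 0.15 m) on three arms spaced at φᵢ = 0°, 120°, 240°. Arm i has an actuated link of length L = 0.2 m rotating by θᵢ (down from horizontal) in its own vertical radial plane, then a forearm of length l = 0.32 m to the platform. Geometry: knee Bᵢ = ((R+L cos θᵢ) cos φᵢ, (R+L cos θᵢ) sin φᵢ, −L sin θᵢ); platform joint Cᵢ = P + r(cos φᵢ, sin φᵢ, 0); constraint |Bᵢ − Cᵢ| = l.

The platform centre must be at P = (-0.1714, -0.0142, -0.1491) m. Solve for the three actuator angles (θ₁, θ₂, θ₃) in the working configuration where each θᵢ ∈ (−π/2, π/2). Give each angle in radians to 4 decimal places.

arm 1 (φ=0.0°): x'=-0.1714, y'=-0.0142
  e−x'=0.2814;  (l²−L²−(e−x')²−y'²−z²)/2L = -0.0980
  θ1 = atan2(B,A) + arccos(C/0.3185) = 1.3965
φ2=120.0° → target in arm frame (0.0734, 0.1555)
  A=0.0366, B=-0.1491, C=(l²−L²−A²−y'²−z²)/(2L)=0.0366
  γ=atan2(-0.1491,0.0366)=-1.3301;  ψ=arccos(0.2384)=1.3301;  θ2=γ+ψ≈0.0000
φ3=240.0° → target in arm frame (0.0980, -0.1413)
  A=0.0120, B=-0.1491, C=(l²−L²−A²−y'²−z²)/(2L)=0.0501
  √(A²+B²)=0.1496;  θ3 = -1.4905+1.2291 ≈ -0.2614

θ₁ = 1.3965, θ₂ = 0.0000, θ₃ = -0.2614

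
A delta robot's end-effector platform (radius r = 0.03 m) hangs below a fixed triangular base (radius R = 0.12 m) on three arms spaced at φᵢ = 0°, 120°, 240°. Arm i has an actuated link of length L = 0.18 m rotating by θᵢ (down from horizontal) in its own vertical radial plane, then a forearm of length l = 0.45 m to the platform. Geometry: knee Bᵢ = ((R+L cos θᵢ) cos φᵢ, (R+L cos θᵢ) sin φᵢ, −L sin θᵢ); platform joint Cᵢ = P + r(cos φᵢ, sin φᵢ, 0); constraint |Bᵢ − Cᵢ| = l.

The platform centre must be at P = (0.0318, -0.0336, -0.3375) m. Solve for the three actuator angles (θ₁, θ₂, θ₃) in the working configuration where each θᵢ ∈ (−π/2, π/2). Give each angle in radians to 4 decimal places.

θ₁ = -0.2617, θ₂ = 0.0870, θ₃ = -0.1746

arm 1 (φ=0.0°): x'=0.0318, y'=-0.0336
  A=0.0582, B=-0.3375, C=(l²−L²−A²−y'²−z²)/(2L)=0.1435
  θ1 = atan2(B,A) + arccos(C/0.3425) = -0.2617
rotate P by −φ2: (-0.0450, -0.0107, -0.3375)
  A=0.1350, B=-0.3375, C=(l²−L²−A²−y'²−z²)/(2L)=0.1051
  γ=atan2(-0.3375,0.1350)=-1.1903;  ψ=arccos(0.2893)=1.2773;  θ2=γ+ψ≈0.0870
arm 3 (φ=240.0°): x'=0.0132, y'=0.0443
  A cos θ + B sin θ = C:  0.0768·cos θ + -0.3375·sin θ = 0.1342
  γ=atan2(-0.3375,0.0768)=-1.3470;  ψ=arccos(0.3879)=1.1725;  θ3=γ+ψ≈-0.1746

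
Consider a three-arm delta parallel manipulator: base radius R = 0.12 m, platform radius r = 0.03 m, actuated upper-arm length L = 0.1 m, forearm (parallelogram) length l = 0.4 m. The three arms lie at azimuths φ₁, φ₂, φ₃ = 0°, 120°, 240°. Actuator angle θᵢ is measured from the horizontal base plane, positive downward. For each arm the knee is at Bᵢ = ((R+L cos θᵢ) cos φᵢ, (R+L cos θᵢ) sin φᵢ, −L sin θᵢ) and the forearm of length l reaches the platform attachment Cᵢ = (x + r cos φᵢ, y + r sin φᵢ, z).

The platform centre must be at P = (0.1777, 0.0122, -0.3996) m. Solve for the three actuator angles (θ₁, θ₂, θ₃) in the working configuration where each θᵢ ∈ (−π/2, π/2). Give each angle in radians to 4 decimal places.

φ1=0.0° → target in arm frame (0.1777, 0.0122)
  A cos θ + B sin θ = C:  -0.0877·cos θ + -0.3996·sin θ = -0.0876
  γ=atan2(-0.3996,-0.0877)=-1.7868;  ψ=arccos(-0.2141)=1.7866;  θ1=γ+ψ≈-0.0002
rotate P by −φ2: (-0.0783, -0.1600, -0.3996)
  e−x'=0.1683;  (l²−L²−(e−x')²−y'²−z²)/2L = -0.3180
  γ=atan2(-0.3996,0.1683)=-1.1722;  ψ=arccos(-0.7334)=2.3941;  θ2=γ+ψ≈1.2219
φ3=240.0° → target in arm frame (-0.0994, 0.1478)
  A=0.1894, B=-0.3996, C=(l²−L²−A²−y'²−z²)/(2L)=-0.3370
  √(A²+B²)=0.4422;  θ3 = -1.1282+2.4373 ≈ 1.3092

θ₁ = -0.0002, θ₂ = 1.2219, θ₃ = 1.3092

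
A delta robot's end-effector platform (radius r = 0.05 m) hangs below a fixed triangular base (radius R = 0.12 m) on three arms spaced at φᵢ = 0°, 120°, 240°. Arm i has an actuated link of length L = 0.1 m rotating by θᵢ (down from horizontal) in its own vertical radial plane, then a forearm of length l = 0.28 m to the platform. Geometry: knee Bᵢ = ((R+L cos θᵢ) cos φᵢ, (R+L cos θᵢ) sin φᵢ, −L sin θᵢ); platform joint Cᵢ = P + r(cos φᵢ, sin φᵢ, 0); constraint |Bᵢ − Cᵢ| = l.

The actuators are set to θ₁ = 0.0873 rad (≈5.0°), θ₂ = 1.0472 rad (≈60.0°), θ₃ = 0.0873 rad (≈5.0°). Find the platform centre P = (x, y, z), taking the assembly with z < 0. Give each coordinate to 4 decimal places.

S1 = (0.1696·cos0.0°, 0.1696·sin0.0°, -0.0087) = (0.1696, 0.0000, -0.0087)
S2 = (0.1200·cos120.0°, 0.1200·sin120.0°, -0.0866) = (-0.0600, 0.1039, -0.0866)
φ3=240.0°: virtual centre (-0.0848, -0.1469, -0.0087), radius l
eliminate P² terms by subtracting sphere 1 from 2 and 3
linear system: -0.4592x+0.2078y = -0.0069−-0.1558z; -0.5089x+-0.2938y = 0.0000−0.0000z
Cramer: x(z) = 0.0085-0.1901z;  y(z) = -0.0147+0.3293z
quadratic in z: (1.1446)z²+(0.0690)z+(-0.0521)=0, √Δ=0.4935 → z ∈ {-0.2457, 0.1854}; z = -0.2457 (taking z<0)
x = 0.0552, y = -0.0956

(0.0552, -0.0956, -0.2457)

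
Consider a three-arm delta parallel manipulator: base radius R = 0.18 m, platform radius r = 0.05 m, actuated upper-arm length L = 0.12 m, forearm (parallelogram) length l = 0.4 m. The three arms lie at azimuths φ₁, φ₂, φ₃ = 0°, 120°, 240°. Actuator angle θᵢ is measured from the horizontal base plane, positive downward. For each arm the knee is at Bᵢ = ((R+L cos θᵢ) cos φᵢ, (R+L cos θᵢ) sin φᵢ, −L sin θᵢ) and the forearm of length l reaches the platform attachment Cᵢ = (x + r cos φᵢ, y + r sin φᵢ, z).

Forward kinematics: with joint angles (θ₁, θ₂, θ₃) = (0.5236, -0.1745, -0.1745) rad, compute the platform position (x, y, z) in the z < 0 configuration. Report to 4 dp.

arm 1 at φ=0.0°: e+L cos θ1 = 0.2339;  S1 = (0.2339, 0.0000, -0.0600)
φ2=120.0°: virtual centre (-0.1241, 0.2149, 0.0208), radius l
φ3=240.0°: virtual centre (-0.1241, -0.2149, 0.0208), radius l
eliminate P² terms by subtracting sphere 1 from 2 and 3
plane₁₂: -0.7160x+0.4299y+0.1617z = 0.0037
det = 0.6156;  x = -0.0052+0.2258z,  y = 0.0000+0.0000z
into |P−S₁|² = l²: 1.0510z² + 0.0120z + -0.0992 = 0;  Δ = 0.4173;  z = -0.3131 or 0.3016 → z<0 root = -0.3131
x = -0.0759, y = 0.0000

(-0.0759, 0.0000, -0.3131)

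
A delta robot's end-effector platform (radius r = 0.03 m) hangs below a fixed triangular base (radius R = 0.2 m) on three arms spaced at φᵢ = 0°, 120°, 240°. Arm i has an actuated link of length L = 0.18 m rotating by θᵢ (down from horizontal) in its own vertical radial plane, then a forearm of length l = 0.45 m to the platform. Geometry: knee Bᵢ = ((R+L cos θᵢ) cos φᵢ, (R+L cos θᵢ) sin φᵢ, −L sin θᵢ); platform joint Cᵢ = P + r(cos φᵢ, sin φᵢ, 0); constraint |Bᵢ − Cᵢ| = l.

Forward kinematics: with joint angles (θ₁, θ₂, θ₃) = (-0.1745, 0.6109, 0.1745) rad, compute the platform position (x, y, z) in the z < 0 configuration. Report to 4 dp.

arm 1 at φ=0.0°: e+L cos θ1 = 0.3473;  centre 1 = (0.3473, 0.0000, 0.0313)
φ2=120.0°: virtual centre (-0.1587, 0.2749, -0.1032), radius l
φ3=240.0°: virtual centre (-0.1736, -0.3007, -0.0313), radius l
eliminate P² terms by subtracting sphere 1 from 2 and 3
plane₁₂: -1.0120x+0.5498y+-0.2690z = -0.0101
det = 1.1815;  x = 0.0052+-0.1951z,  y = -0.0089+0.1301z
sphere 1 gives Az²+Bz+C=0 with A=1.0550, B=0.0687, C=-0.0844;  B²−4AC=0.3609;  roots -0.3173, 0.2522;  negative root z = -0.3173
x = 0.0671, y = -0.0502

(0.0671, -0.0502, -0.3173)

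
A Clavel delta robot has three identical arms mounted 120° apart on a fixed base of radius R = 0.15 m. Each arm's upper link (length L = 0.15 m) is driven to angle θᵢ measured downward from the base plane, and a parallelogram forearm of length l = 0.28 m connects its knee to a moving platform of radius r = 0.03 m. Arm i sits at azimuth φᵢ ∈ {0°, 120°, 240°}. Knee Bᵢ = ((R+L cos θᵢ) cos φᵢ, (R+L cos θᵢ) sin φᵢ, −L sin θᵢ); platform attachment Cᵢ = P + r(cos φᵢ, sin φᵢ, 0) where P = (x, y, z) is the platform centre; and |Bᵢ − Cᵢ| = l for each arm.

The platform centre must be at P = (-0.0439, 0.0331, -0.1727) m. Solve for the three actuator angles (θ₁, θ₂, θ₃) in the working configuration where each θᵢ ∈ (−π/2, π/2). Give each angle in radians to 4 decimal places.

θ₁ = 0.7856, θ₂ = 0.0003, θ₃ = 0.5232

rotate P by −φ1: (-0.0439, 0.0331, -0.1727)
  A=0.1639, B=-0.1727, C=(l²−L²−A²−y'²−z²)/(2L)=-0.0063
  θ1 = atan2(B,A) + arccos(C/0.2381) = 0.7856
arm 2 (φ=120.0°): x'=0.0506, y'=0.0215
  e−x'=0.0694;  (l²−L²−(e−x')²−y'²−z²)/2L = 0.0693
  θ2 = atan2(B,A) + arccos(C/0.1861) = 0.0003
rotate P by −φ3: (-0.0067, -0.0546, -0.1727)
  e−x'=0.1267;  (l²−L²−(e−x')²−y'²−z²)/2L = 0.0235
  γ=atan2(-0.1727,0.1267)=-0.9378;  ψ=arccos(0.1096)=1.4610;  θ3=γ+ψ≈0.5232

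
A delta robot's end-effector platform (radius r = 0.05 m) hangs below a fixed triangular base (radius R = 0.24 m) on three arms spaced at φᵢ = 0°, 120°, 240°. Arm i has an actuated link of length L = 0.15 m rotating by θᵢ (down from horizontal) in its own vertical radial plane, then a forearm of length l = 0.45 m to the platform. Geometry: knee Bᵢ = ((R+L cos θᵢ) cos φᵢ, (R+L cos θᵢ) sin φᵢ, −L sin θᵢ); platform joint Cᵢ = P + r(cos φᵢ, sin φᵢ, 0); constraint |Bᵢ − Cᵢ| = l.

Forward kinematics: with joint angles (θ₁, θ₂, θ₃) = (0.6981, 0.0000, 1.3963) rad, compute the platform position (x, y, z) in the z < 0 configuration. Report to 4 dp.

φ1=0.0°: virtual centre (0.3049, 0.0000, -0.0964), radius l
centre 2 = (0.3400·cos120.0°, 0.3400·sin120.0°, 0.0000) = (-0.1700, 0.2944, 0.0000)
centre 3 = (0.2160·cos240.0°, 0.2160·sin240.0°, -0.1477) = (-0.1080, -0.1871, -0.1477)
subtract pairs → two planes through P
[-0.9498 0.5889 0.1928]·P = 0.0133;  [-0.8259 -0.3742 -0.1026]·P = -0.0338
det = 0.8418;  x = 0.0177+0.0139z,  y = 0.0512+-0.3050z
quadratic in z: (1.0932)z²+(0.1536)z+(-0.1081)=0, √Δ=0.7045 → z ∈ {-0.3925, 0.2519}; z = -0.3925 (taking z<0)
x = 0.0122, y = 0.1709

(0.0122, 0.1709, -0.3925)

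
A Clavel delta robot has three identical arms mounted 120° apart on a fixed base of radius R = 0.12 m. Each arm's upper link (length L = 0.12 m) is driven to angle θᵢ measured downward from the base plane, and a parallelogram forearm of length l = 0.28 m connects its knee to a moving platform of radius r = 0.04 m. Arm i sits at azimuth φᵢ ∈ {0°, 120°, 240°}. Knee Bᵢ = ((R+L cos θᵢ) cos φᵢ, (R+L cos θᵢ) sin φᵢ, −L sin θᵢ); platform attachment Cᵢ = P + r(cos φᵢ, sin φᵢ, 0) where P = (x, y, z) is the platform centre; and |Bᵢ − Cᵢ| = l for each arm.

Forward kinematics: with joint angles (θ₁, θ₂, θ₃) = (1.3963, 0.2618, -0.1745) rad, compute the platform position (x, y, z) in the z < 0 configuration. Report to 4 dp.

(-0.1601, -0.0326, -0.2144)

φ1=0.0°: virtual centre (0.1008, 0.0000, -0.1182), radius l
φ2=120.0°: virtual centre (-0.0980, 0.1697, -0.0311), radius l
O3 = (0.1982·cos240.0°, 0.1982·sin240.0°, 0.0208) = (-0.0991, -0.1716, 0.0208)
subtract pairs → two planes through P
plane₁₂: -0.3976x+0.3393y+0.1742z = 0.0152
det = 0.2721;  x = -0.0386+0.5664z,  y = -0.0004+0.1502z
sphere 1 gives Az²+Bz+C=0 with A=1.3434, B=0.0783, C=-0.0450;  B²−4AC=0.2479;  roots -0.2144, 0.1562;  negative root z = -0.2144
x = -0.1601, y = -0.0326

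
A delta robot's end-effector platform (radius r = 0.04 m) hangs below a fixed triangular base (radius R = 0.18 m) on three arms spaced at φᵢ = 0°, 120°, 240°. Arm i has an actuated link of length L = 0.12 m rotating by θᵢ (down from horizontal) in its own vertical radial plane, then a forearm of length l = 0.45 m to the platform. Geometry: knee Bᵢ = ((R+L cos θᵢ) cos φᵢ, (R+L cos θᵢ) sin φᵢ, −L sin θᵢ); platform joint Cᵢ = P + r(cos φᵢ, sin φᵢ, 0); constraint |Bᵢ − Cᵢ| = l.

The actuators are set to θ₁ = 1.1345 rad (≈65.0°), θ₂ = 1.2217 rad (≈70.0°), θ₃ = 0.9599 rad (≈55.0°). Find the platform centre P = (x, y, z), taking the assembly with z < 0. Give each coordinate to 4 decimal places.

(-0.0064, -0.0332, -0.5119)

φ1=0.0°: virtual centre (0.1907, 0.0000, -0.1088), radius l
arm 2 at φ=120.0°: e+L cos θ2 = 0.1810;  S2 = (-0.0905, 0.1568, -0.1128)
S3 = (0.2088·cos240.0°, 0.2088·sin240.0°, -0.0983) = (-0.1044, -0.1809, -0.0983)
subtract pairs → two planes through P
plane₁₂: -0.5625x+0.3136y+-0.0080z = -0.0027
det = 0.3885;  x = -0.0016+0.0094z,  y = -0.0115+0.0425z
quadratic in z: (1.0019)z²+(0.2129)z+(-0.1536)=0, √Δ=0.8129 → z ∈ {-0.5119, 0.2994}; z = -0.5119 (taking z<0)
x = -0.0064, y = -0.0332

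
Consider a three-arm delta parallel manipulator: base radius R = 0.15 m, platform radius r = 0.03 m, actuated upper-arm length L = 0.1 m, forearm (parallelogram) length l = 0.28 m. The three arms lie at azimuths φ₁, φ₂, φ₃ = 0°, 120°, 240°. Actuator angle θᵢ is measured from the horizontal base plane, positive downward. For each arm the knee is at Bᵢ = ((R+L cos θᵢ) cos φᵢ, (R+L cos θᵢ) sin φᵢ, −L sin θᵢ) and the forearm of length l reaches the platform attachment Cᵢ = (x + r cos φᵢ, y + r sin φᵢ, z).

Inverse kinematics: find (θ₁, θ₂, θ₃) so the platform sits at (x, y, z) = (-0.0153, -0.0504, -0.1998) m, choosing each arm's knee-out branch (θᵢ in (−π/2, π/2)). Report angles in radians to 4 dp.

θ₁ = 0.4364, θ₂ = 0.6103, θ₃ = -0.2619

rotate P by −φ1: (-0.0153, -0.0504, -0.1998)
  A=0.1353, B=-0.1998, C=(l²−L²−A²−y'²−z²)/(2L)=0.0382
  √(A²+B²)=0.2413;  θ1 = -0.9756+1.4120 ≈ 0.4364
rotate P by −φ2: (-0.0360, 0.0385, -0.1998)
  e−x'=0.1560;  (l²−L²−(e−x')²−y'²−z²)/2L = 0.0133
  √(A²+B²)=0.2535;  θ2 = -0.9079+1.5182 ≈ 0.6103
φ3=240.0° → target in arm frame (0.0513, 0.0119)
  e−x'=0.0687;  (l²−L²−(e−x')²−y'²−z²)/2L = 0.1181
  γ=atan2(-0.1998,0.0687)=-1.2396;  ψ=arccos(0.5589)=0.9777;  θ3=γ+ψ≈-0.2619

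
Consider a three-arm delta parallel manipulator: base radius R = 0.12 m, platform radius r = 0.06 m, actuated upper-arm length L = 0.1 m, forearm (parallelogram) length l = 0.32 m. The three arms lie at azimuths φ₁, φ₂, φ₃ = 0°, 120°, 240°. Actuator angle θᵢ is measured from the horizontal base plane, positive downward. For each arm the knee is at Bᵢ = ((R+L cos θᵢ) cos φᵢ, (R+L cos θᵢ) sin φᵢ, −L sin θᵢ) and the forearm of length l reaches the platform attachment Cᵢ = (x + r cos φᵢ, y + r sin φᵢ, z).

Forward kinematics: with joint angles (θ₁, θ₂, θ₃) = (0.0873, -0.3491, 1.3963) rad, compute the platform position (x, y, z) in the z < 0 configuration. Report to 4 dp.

(0.0685, 0.1973, -0.2436)

arm 1 at φ=0.0°: ρ1 = 0.1596;  S1 = (0.1596, 0.0000, -0.0087)
arm 2 at φ=120.0°: ρ2 = 0.1540;  S2 = (-0.0770, 0.1333, 0.0342)
S3 = (0.0774·cos240.0°, 0.0774·sin240.0°, -0.0985) = (-0.0387, -0.0670, -0.0985)
|S₂|²−|S₁|² = -0.0007;  |S₃|²−|S₁|² = -0.0099
[-0.4732 0.2667 0.0858]·P = -0.0007;  [-0.3966 -0.1340 -0.1795]·P = -0.0099
Cramer: x(z) = 0.0161-0.2150z;  y(z) = 0.0260-0.7034z
into |P−S₁|² = l²: 1.5410z² + 0.0425z + -0.0810 = 0;  Δ = 0.5014;  z = -0.2436 or 0.2159 → z<0 root = -0.2436
x = 0.0685, y = 0.1973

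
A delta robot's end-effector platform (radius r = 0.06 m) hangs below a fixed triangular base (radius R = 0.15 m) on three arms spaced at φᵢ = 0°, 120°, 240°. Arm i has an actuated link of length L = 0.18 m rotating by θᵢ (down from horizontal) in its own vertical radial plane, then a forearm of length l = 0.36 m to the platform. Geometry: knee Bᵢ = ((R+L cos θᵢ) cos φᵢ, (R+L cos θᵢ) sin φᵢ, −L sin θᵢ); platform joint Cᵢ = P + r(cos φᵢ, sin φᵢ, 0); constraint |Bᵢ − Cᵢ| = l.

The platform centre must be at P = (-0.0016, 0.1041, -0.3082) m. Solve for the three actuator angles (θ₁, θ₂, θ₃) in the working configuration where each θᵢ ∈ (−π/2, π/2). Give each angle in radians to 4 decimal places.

θ₁ = 0.4364, θ₂ = 0.0001, θ₃ = 0.7855

φ1=0.0° → target in arm frame (-0.0016, 0.1041)
  e−x'=0.0916;  (l²−L²−(e−x')²−y'²−z²)/2L = -0.0473
  √(A²+B²)=0.3215;  θ1 = -1.2819+1.7183 ≈ 0.4364
arm 2 (φ=120.0°): x'=0.0910, y'=-0.0507
  A=-0.0010, B=-0.3082, C=(l²−L²−A²−y'²−z²)/(2L)=-0.0010
  θ2 = atan2(B,A) + arccos(C/0.3082) = 0.0001
φ3=240.0° → target in arm frame (-0.0894, -0.0534)
  A=0.1794, B=-0.3082, C=(l²−L²−A²−y'²−z²)/(2L)=-0.0911
  γ=atan2(-0.3082,0.1794)=-1.0438;  ψ=arccos(-0.2556)=1.8293;  θ3=γ+ψ≈0.7855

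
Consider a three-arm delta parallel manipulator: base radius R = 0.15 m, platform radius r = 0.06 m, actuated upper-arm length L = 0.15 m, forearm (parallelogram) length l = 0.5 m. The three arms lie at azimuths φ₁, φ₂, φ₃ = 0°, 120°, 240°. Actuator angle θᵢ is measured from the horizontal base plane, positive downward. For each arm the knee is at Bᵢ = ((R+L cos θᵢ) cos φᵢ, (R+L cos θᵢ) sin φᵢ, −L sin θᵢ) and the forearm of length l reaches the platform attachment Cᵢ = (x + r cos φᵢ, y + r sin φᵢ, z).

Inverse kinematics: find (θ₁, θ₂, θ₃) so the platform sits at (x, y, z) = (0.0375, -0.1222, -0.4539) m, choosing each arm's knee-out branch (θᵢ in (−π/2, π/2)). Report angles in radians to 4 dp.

θ₁ = 0.0875, θ₂ = 0.6110, θ₃ = -0.0870

rotate P by −φ1: (0.0375, -0.1222, -0.4539)
  A=0.0525, B=-0.4539, C=(l²−L²−A²−y'²−z²)/(2L)=0.0126
  θ1 = atan2(B,A) + arccos(C/0.4569) = 0.0875
rotate P by −φ2: (-0.1246, 0.0286, -0.4539)
  A=0.2146, B=-0.4539, C=(l²−L²−A²−y'²−z²)/(2L)=-0.0846
  γ=atan2(-0.4539,0.2146)=-1.1292;  ψ=arccos(-0.1686)=1.7402;  θ2=γ+ψ≈0.6110
φ3=240.0° → target in arm frame (0.0871, 0.0936)
  A=0.0029, B=-0.4539, C=(l²−L²−A²−y'²−z²)/(2L)=0.0424
  √(A²+B²)=0.4539;  θ3 = -1.5644+1.4773 ≈ -0.0870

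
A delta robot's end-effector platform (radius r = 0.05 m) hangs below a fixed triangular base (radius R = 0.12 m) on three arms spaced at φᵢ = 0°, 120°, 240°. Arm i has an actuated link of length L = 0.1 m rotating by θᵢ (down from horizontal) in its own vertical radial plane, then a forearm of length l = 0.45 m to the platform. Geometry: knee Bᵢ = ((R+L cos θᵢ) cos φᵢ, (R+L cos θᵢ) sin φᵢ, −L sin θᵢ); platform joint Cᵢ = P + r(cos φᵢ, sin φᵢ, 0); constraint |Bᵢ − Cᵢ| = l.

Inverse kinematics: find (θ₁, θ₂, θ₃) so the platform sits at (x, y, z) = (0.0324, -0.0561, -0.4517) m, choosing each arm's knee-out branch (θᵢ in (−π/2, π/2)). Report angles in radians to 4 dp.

φ1=0.0° → target in arm frame (0.0324, -0.0561)
  A=0.0376, B=-0.4517, C=(l²−L²−A²−y'²−z²)/(2L)=-0.0805
  √(A²+B²)=0.4533;  θ1 = -1.4877+1.7493 ≈ 0.2615
φ2=120.0° → target in arm frame (-0.0648, 0.0000)
  A=0.1348, B=-0.4517, C=(l²−L²−A²−y'²−z²)/(2L)=-0.1485
  √(A²+B²)=0.4714;  θ2 = -1.2808+1.8913 ≈ 0.6105
arm 3 (φ=240.0°): x'=0.0324, y'=0.0561
  A cos θ + B sin θ = C:  0.0376·cos θ + -0.4517·sin θ = -0.0805
  θ3 = atan2(B,A) + arccos(C/0.4533) = 0.2616

θ₁ = 0.2615, θ₂ = 0.6105, θ₃ = 0.2616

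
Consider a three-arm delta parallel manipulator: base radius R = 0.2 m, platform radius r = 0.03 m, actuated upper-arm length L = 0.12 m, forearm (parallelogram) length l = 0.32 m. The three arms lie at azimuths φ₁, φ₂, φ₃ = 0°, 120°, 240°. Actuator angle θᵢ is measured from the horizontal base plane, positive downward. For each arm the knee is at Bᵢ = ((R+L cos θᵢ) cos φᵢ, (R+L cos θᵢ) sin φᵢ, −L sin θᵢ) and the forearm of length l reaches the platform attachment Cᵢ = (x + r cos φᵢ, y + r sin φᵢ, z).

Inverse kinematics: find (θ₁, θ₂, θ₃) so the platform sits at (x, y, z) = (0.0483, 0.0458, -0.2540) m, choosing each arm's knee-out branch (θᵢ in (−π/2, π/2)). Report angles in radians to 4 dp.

θ₁ = 0.3494, θ₂ = 0.6106, θ₃ = 1.1346

φ1=0.0° → target in arm frame (0.0483, 0.0458)
  A cos θ + B sin θ = C:  0.1217·cos θ + -0.2540·sin θ = 0.0274
  γ=atan2(-0.2540,0.1217)=-1.1240;  ψ=arccos(0.0973)=1.4734;  θ1=γ+ψ≈0.3494
arm 2 (φ=120.0°): x'=0.0155, y'=-0.0647
  A cos θ + B sin θ = C:  0.1545·cos θ + -0.2540·sin θ = -0.0190
  √(A²+B²)=0.2973;  θ2 = -1.0244+1.6349 ≈ 0.6106
rotate P by −φ3: (-0.0638, 0.0189, -0.2540)
  e−x'=0.2338;  (l²−L²−(e−x')²−y'²−z²)/2L = -0.1314
  γ=atan2(-0.2540,0.2338)=-0.8268;  ψ=arccos(-0.3807)=1.9614;  θ3=γ+ψ≈1.1346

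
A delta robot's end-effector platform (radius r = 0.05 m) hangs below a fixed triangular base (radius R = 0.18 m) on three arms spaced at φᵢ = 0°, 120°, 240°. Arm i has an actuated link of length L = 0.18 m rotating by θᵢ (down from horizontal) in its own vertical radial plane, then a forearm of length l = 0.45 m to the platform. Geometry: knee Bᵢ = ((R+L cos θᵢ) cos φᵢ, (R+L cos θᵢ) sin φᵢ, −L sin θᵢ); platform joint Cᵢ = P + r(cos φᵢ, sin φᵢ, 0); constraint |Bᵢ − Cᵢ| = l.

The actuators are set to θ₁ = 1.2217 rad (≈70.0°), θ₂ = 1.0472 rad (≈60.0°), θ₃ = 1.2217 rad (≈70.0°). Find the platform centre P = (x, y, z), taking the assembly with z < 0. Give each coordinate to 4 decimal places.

(-0.0177, 0.0307, -0.5663)

φ1=0.0°: virtual centre (0.1916, 0.0000, -0.1691), radius l
centre 2 = (0.2200·cos120.0°, 0.2200·sin120.0°, -0.1559) = (-0.1100, 0.1905, -0.1559)
centre 3 = (0.1916·cos240.0°, 0.1916·sin240.0°, -0.1691) = (-0.0958, -0.1659, -0.1691)
eliminate P² terms by subtracting sphere 1 from 2 and 3
[-0.6031 0.3811 0.0265]·P = 0.0074;  [-0.5747 -0.3318 0.0000]·P = 0.0000
Cramer: x(z) = -0.0059+0.0210z;  y(z) = 0.0101-0.0364z
quadratic in z: (1.0018)z²+(0.3293)z+(-0.1348)=0, √Δ=0.8054 → z ∈ {-0.5663, 0.2376}; z = -0.5663 (taking z<0)
x = -0.0177, y = 0.0307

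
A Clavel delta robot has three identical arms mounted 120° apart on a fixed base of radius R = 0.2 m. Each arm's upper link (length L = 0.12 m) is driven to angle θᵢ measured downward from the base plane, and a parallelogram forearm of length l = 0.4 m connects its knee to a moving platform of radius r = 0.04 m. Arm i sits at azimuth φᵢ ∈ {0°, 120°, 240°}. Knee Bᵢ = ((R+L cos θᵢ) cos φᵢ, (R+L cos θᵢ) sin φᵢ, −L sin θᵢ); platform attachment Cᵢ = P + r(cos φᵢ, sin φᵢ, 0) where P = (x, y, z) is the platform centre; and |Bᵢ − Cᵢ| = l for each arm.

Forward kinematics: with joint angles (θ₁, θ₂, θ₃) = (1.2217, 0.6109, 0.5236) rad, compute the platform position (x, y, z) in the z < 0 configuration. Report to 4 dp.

arm 1 at φ=0.0°: (R−r)+L cos θ1 = 0.2010;  S1 = (0.2010, 0.0000, -0.1128)
S2 = (0.2583·cos120.0°, 0.2583·sin120.0°, -0.0688) = (-0.1291, 0.2237, -0.0688)
arm 3 at φ=240.0°: (R−r)+L cos θ3 = 0.2639;  S3 = (-0.1320, -0.2286, -0.0600)
eliminate P² terms by subtracting sphere 1 from 2 and 3
linear system: -0.6604x+0.4474y = 0.0183−0.0879z; -0.6660x+-0.4571y = 0.0201−0.1055z
det = 0.5998;  x = -0.0290+0.1457z,  y = -0.0018+0.0186z
sphere 1 gives Az²+Bz+C=0 with A=1.0216, B=0.1584, C=-0.0944;  B²−4AC=0.4107;  roots -0.3912, 0.2361;  negative root z = -0.3912
x = -0.0860, y = -0.0091

(-0.0860, -0.0091, -0.3912)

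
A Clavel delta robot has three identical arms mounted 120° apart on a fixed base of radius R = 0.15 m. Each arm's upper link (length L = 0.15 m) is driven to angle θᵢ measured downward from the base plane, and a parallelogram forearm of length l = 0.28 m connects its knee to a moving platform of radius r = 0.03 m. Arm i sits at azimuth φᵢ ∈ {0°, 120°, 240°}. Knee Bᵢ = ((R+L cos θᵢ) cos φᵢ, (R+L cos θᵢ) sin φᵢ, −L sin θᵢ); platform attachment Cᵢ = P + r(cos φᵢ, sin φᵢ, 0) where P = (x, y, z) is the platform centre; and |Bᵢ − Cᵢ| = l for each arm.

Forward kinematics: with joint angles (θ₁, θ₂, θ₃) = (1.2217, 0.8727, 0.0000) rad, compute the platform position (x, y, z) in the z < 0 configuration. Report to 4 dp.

(-0.0872, -0.0703, -0.2222)

φ1=0.0°: virtual centre (0.1713, 0.0000, -0.1410), radius l
arm 2 at φ=120.0°: e+L cos θ2 = 0.2164;  centre 2 = (-0.1082, 0.1874, -0.1149)
centre 3 = (0.2700·cos240.0°, 0.2700·sin240.0°, 0.0000) = (-0.1350, -0.2338, 0.0000)
subtract pairs → two planes through P
plane₁₂: -0.5590x+0.3748y+0.0521z = 0.0108
det = 0.4911;  x = -0.0284+0.2648z,  y = -0.0135+0.2559z
quadratic in z: (1.1356)z²+(0.1693)z+(-0.0185)=0, √Δ=0.3355 → z ∈ {-0.2222, 0.0732}; z = -0.2222 (taking z<0)
x = -0.0872, y = -0.0703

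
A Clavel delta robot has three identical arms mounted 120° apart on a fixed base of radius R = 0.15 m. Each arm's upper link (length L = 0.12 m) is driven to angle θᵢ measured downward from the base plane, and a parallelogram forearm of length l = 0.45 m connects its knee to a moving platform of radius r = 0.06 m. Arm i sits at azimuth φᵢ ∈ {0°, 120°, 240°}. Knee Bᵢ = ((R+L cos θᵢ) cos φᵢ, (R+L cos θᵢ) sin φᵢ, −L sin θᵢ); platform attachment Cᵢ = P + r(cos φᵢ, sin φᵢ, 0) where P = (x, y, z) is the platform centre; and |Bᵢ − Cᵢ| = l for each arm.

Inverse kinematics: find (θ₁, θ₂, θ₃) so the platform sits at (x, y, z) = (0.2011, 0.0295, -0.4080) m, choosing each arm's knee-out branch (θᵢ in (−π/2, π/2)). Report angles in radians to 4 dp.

θ₁ = -0.3489, θ₂ = 0.7858, θ₃ = 0.9600

rotate P by −φ1: (0.2011, 0.0295, -0.4080)
  e−x'=-0.1111;  (l²−L²−(e−x')²−y'²−z²)/2L = 0.0351
  √(A²+B²)=0.4229;  θ1 = -1.8367+1.4877 ≈ -0.3489
rotate P by −φ2: (-0.0750, -0.1889, -0.4080)
  A cos θ + B sin θ = C:  0.1650·cos θ + -0.4080·sin θ = -0.1720
  γ=atan2(-0.4080,0.1650)=-1.1865;  ψ=arccos(-0.3908)=1.9723;  θ2=γ+ψ≈0.7858
arm 3 (φ=240.0°): x'=-0.1261, y'=0.1594
  e−x'=0.2161;  (l²−L²−(e−x')²−y'²−z²)/2L = -0.2103
  θ3 = atan2(B,A) + arccos(C/0.4617) = 0.9600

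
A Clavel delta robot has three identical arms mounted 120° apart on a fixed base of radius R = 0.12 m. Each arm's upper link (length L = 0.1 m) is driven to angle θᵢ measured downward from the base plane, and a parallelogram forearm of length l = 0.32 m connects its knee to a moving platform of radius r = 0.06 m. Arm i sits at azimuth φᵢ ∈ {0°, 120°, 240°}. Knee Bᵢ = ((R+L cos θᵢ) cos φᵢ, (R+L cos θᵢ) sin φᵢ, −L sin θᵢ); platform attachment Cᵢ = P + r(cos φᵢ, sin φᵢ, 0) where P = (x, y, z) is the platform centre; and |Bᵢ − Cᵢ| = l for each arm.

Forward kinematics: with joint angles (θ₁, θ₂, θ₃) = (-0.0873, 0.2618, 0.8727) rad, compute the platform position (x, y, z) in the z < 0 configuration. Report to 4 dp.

arm 1 at φ=0.0°: ρ1 = 0.1596;  centre 1 = (0.1596, 0.0000, 0.0087)
φ2=120.0°: virtual centre (-0.0783, 0.1356, -0.0259), radius l
φ3=240.0°: virtual centre (-0.0621, -0.1076, -0.0766), radius l
|centre ₂|²−|centre ₁|² = -0.0004;  |centre ₃|²−|centre ₁|² = -0.0042
[-0.4758 0.2712 -0.0692]·P = -0.0004;  [-0.4435 -0.2153 -0.1707]·P = -0.0042
Cramer: x(z) = 0.0055-0.2747z;  y(z) = 0.0083-0.2268z
sphere 1 gives Az²+Bz+C=0 with A=1.1269, B=0.0634, C=-0.0785;  B²−4AC=0.3579;  roots -0.2936, 0.2373;  negative root z = -0.2936
x = 0.0862, y = 0.0749

(0.0862, 0.0749, -0.2936)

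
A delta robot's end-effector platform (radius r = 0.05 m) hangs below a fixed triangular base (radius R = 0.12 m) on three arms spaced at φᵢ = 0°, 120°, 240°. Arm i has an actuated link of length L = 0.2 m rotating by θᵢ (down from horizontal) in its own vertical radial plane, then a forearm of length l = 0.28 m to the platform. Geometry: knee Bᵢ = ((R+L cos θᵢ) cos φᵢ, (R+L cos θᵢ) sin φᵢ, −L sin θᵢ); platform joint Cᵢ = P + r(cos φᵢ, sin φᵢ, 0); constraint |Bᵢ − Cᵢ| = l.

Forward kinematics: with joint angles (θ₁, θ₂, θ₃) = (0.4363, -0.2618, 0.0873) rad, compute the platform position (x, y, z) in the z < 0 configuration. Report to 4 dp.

φ1=0.0°: virtual centre (0.2513, 0.0000, -0.0845), radius l
S2 = (0.2632·cos120.0°, 0.2632·sin120.0°, 0.0518) = (-0.1316, 0.2279, 0.0518)
S3 = (0.2692·cos240.0°, 0.2692·sin240.0°, -0.0174) = (-0.1346, -0.2332, -0.0174)
eliminate P² terms by subtracting sphere 1 from 2 and 3
plane₁₂: -0.7657x+0.4559y+0.2726z = 0.0017
det = 0.7089;  x = -0.0027+0.2656z,  y = -0.0009+-0.1518z
sphere 1 gives Az²+Bz+C=0 with A=1.0936, B=0.0344, C=-0.0067;  B²−4AC=0.0307;  roots -0.0959, 0.0644;  negative root z = -0.0959
x = -0.0282, y = 0.0137

(-0.0282, 0.0137, -0.0959)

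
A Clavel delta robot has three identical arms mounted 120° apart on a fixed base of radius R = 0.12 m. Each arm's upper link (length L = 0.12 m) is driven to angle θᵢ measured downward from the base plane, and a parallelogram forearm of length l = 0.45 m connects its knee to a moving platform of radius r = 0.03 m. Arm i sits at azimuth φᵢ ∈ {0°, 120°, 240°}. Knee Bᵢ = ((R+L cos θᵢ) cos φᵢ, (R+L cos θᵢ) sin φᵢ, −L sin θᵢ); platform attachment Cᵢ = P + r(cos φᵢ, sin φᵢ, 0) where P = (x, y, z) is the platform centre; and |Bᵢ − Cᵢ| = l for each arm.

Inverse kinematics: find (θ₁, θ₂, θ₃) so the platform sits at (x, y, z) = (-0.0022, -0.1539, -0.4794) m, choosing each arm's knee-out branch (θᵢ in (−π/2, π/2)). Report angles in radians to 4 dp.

θ₁ = 0.8726, θ₂ = 1.3087, θ₃ = 0.3487

rotate P by −φ1: (-0.0022, -0.1539, -0.4794)
  A cos θ + B sin θ = C:  0.0922·cos θ + -0.4794·sin θ = -0.3080
  θ1 = atan2(B,A) + arccos(C/0.4882) = 0.8726
rotate P by −φ2: (-0.1322, 0.0789, -0.4794)
  e−x'=0.2222;  (l²−L²−(e−x')²−y'²−z²)/2L = -0.4054
  θ2 = atan2(B,A) + arccos(C/0.5284) = 1.3087
φ3=240.0° → target in arm frame (0.1344, 0.0750)
  e−x'=-0.0444;  (l²−L²−(e−x')²−y'²−z²)/2L = -0.2055
  γ=atan2(-0.4794,-0.0444)=-1.6631;  ψ=arccos(-0.4269)=2.0118;  θ3=γ+ψ≈0.3487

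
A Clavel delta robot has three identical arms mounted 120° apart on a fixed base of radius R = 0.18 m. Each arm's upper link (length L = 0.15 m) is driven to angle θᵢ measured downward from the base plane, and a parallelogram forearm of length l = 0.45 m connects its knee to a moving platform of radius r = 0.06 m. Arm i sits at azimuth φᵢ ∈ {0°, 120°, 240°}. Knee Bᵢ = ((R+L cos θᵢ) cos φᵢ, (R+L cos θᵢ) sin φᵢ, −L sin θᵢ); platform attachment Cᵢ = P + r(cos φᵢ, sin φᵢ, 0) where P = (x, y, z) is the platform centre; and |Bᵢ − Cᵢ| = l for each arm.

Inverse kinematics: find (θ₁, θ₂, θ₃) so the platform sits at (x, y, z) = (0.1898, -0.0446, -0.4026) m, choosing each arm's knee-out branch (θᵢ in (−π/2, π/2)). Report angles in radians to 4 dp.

rotate P by −φ1: (0.1898, -0.0446, -0.4026)
  e−x'=-0.0698;  (l²−L²−(e−x')²−y'²−z²)/2L = 0.0368
  γ=atan2(-0.4026,-0.0698)=-1.7425;  ψ=arccos(0.0902)=1.4805;  θ1=γ+ψ≈-0.2619
φ2=120.0° → target in arm frame (-0.1335, -0.1421)
  A=0.2535, B=-0.4026, C=(l²−L²−A²−y'²−z²)/(2L)=-0.2218
  θ2 = atan2(B,A) + arccos(C/0.4758) = 1.0470
arm 3 (φ=240.0°): x'=-0.0563, y'=0.1867
  e−x'=0.1763;  (l²−L²−(e−x')²−y'²−z²)/2L = -0.1600
  √(A²+B²)=0.4395;  θ3 = -1.1581+1.9435 ≈ 0.7854

θ₁ = -0.2619, θ₂ = 1.0470, θ₃ = 0.7854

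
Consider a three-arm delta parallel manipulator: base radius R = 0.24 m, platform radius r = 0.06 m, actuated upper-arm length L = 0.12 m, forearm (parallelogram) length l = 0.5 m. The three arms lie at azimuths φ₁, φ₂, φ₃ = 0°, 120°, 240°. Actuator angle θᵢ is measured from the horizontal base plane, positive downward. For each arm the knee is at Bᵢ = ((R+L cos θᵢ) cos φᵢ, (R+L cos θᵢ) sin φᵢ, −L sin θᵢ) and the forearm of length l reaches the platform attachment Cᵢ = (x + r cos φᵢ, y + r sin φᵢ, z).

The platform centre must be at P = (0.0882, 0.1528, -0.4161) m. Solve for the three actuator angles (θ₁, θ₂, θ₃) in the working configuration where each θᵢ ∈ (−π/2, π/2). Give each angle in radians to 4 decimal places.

θ₁ = -0.0876, θ₂ = -0.0878, θ₃ = 1.2217

rotate P by −φ1: (0.0882, 0.1528, -0.4161)
  A=0.0918, B=-0.4161, C=(l²−L²−A²−y'²−z²)/(2L)=0.1279
  θ1 = atan2(B,A) + arccos(C/0.4261) = -0.0876
rotate P by −φ2: (0.0882, -0.1528, -0.4161)
  A=0.0918, B=-0.4161, C=(l²−L²−A²−y'²−z²)/(2L)=0.1279
  θ2 = atan2(B,A) + arccos(C/0.4261) = -0.0878
rotate P by −φ3: (-0.1764, 0.0000, -0.4161)
  e−x'=0.3564;  (l²−L²−(e−x')²−y'²−z²)/2L = -0.2691
  √(A²+B²)=0.5479;  θ3 = -0.8625+2.0842 ≈ 1.2217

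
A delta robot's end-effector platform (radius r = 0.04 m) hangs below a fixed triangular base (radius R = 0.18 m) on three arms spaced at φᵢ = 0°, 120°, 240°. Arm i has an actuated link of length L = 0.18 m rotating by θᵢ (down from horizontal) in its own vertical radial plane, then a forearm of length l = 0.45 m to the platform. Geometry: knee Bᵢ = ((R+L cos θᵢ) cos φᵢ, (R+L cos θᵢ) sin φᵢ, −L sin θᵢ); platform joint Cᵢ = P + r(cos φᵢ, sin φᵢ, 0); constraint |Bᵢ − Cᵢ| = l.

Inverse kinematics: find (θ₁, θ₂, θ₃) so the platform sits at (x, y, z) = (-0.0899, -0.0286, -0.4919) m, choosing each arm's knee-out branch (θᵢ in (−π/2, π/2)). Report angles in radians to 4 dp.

φ1=0.0° → target in arm frame (-0.0899, -0.0286)
  A cos θ + B sin θ = C:  0.2299·cos θ + -0.4919·sin θ = -0.3487
  √(A²+B²)=0.5430;  θ1 = -1.1336+2.2682 ≈ 1.1346
rotate P by −φ2: (0.0202, 0.0922, -0.4919)
  A cos θ + B sin θ = C:  0.1198·cos θ + -0.4919·sin θ = -0.2631
  √(A²+B²)=0.5063;  θ2 = -1.3319+2.1173 ≈ 0.7854
φ3=240.0° → target in arm frame (0.0697, -0.0636)
  e−x'=0.0703;  (l²−L²−(e−x')²−y'²−z²)/2L = -0.2246
  √(A²+B²)=0.4969;  θ3 = -1.4289+2.0397 ≈ 0.6109

θ₁ = 1.1346, θ₂ = 0.7854, θ₃ = 0.6109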